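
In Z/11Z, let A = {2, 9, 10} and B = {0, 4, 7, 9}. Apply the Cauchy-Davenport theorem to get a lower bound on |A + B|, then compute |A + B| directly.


Cauchy-Davenport: |A + B| ≥ min(p, |A| + |B| - 1) for A, B nonempty in Z/pZ.
|A| = 3, |B| = 4, p = 11.
CD lower bound = min(11, 3 + 4 - 1) = min(11, 6) = 6.
Compute A + B mod 11 directly:
a = 2: 2+0=2, 2+4=6, 2+7=9, 2+9=0
a = 9: 9+0=9, 9+4=2, 9+7=5, 9+9=7
a = 10: 10+0=10, 10+4=3, 10+7=6, 10+9=8
A + B = {0, 2, 3, 5, 6, 7, 8, 9, 10}, so |A + B| = 9.
Verify: 9 ≥ 6? Yes ✓.

CD lower bound = 6, actual |A + B| = 9.


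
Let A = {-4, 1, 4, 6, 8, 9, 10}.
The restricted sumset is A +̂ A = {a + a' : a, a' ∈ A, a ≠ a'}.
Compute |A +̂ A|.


Restricted sumset: A +̂ A = {a + a' : a ∈ A, a' ∈ A, a ≠ a'}.
Equivalently, take A + A and drop any sum 2a that is achievable ONLY as a + a for a ∈ A (i.e. sums representable only with equal summands).
Enumerate pairs (a, a') with a < a' (symmetric, so each unordered pair gives one sum; this covers all a ≠ a'):
  -4 + 1 = -3
  -4 + 4 = 0
  -4 + 6 = 2
  -4 + 8 = 4
  -4 + 9 = 5
  -4 + 10 = 6
  1 + 4 = 5
  1 + 6 = 7
  1 + 8 = 9
  1 + 9 = 10
  1 + 10 = 11
  4 + 6 = 10
  4 + 8 = 12
  4 + 9 = 13
  4 + 10 = 14
  6 + 8 = 14
  6 + 9 = 15
  6 + 10 = 16
  8 + 9 = 17
  8 + 10 = 18
  9 + 10 = 19
Collected distinct sums: {-3, 0, 2, 4, 5, 6, 7, 9, 10, 11, 12, 13, 14, 15, 16, 17, 18, 19}
|A +̂ A| = 18
(Reference bound: |A +̂ A| ≥ 2|A| - 3 for |A| ≥ 2, with |A| = 7 giving ≥ 11.)

|A +̂ A| = 18


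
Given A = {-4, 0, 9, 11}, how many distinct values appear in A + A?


A + A = {a + a' : a, a' ∈ A}; |A| = 4.
General bounds: 2|A| - 1 ≤ |A + A| ≤ |A|(|A|+1)/2, i.e. 7 ≤ |A + A| ≤ 10.
Lower bound 2|A|-1 is attained iff A is an arithmetic progression.
Enumerate sums a + a' for a ≤ a' (symmetric, so this suffices):
a = -4: -4+-4=-8, -4+0=-4, -4+9=5, -4+11=7
a = 0: 0+0=0, 0+9=9, 0+11=11
a = 9: 9+9=18, 9+11=20
a = 11: 11+11=22
Distinct sums: {-8, -4, 0, 5, 7, 9, 11, 18, 20, 22}
|A + A| = 10

|A + A| = 10


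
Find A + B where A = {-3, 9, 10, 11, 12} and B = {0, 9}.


A + B = {a + b : a ∈ A, b ∈ B}.
Enumerate all |A|·|B| = 5·2 = 10 pairs (a, b) and collect distinct sums.
a = -3: -3+0=-3, -3+9=6
a = 9: 9+0=9, 9+9=18
a = 10: 10+0=10, 10+9=19
a = 11: 11+0=11, 11+9=20
a = 12: 12+0=12, 12+9=21
Collecting distinct sums: A + B = {-3, 6, 9, 10, 11, 12, 18, 19, 20, 21}
|A + B| = 10

A + B = {-3, 6, 9, 10, 11, 12, 18, 19, 20, 21}


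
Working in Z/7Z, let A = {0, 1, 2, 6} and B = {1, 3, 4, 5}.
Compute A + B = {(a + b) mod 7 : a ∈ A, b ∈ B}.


Work in Z/7Z: reduce every sum a + b modulo 7.
Enumerate all 16 pairs:
a = 0: 0+1=1, 0+3=3, 0+4=4, 0+5=5
a = 1: 1+1=2, 1+3=4, 1+4=5, 1+5=6
a = 2: 2+1=3, 2+3=5, 2+4=6, 2+5=0
a = 6: 6+1=0, 6+3=2, 6+4=3, 6+5=4
Distinct residues collected: {0, 1, 2, 3, 4, 5, 6}
|A + B| = 7 (out of 7 total residues).

A + B = {0, 1, 2, 3, 4, 5, 6}


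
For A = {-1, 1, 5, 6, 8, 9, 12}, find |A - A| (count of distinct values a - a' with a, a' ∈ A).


A - A = {a - a' : a, a' ∈ A}; |A| = 7.
Bounds: 2|A|-1 ≤ |A - A| ≤ |A|² - |A| + 1, i.e. 13 ≤ |A - A| ≤ 43.
Note: 0 ∈ A - A always (from a - a). The set is symmetric: if d ∈ A - A then -d ∈ A - A.
Enumerate nonzero differences d = a - a' with a > a' (then include -d):
Positive differences: {1, 2, 3, 4, 5, 6, 7, 8, 9, 10, 11, 13}
Full difference set: {0} ∪ (positive diffs) ∪ (negative diffs).
|A - A| = 1 + 2·12 = 25 (matches direct enumeration: 25).

|A - A| = 25


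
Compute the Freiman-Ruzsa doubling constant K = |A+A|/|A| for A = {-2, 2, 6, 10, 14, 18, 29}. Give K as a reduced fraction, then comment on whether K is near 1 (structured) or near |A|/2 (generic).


|A| = 7.
Compute A + A by enumerating all 49 pairs.
A + A = {-4, 0, 4, 8, 12, 16, 20, 24, 27, 28, 31, 32, 35, 36, 39, 43, 47, 58}, so |A + A| = 18.
K = |A + A| / |A| = 18/7 (already in lowest terms) ≈ 2.5714.
Reference: AP of size 7 gives K = 13/7 ≈ 1.8571; a fully generic set of size 7 gives K ≈ 4.0000.

|A| = 7, |A + A| = 18, K = 18/7.


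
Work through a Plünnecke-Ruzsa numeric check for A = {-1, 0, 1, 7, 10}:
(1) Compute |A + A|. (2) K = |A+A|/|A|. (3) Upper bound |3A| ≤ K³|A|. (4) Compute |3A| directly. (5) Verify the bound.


|A| = 5.
Step 1: Compute A + A by enumerating all 25 pairs.
A + A = {-2, -1, 0, 1, 2, 6, 7, 8, 9, 10, 11, 14, 17, 20}, so |A + A| = 14.
Step 2: Doubling constant K = |A + A|/|A| = 14/5 = 14/5 ≈ 2.8000.
Step 3: Plünnecke-Ruzsa gives |3A| ≤ K³·|A| = (2.8000)³ · 5 ≈ 109.7600.
Step 4: Compute 3A = A + A + A directly by enumerating all triples (a,b,c) ∈ A³; |3A| = 27.
Step 5: Check 27 ≤ 109.7600? Yes ✓.

K = 14/5, Plünnecke-Ruzsa bound K³|A| ≈ 109.7600, |3A| = 27, inequality holds.


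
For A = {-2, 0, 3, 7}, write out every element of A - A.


A - A = {a - a' : a, a' ∈ A}.
Compute a - a' for each ordered pair (a, a'):
a = -2: -2--2=0, -2-0=-2, -2-3=-5, -2-7=-9
a = 0: 0--2=2, 0-0=0, 0-3=-3, 0-7=-7
a = 3: 3--2=5, 3-0=3, 3-3=0, 3-7=-4
a = 7: 7--2=9, 7-0=7, 7-3=4, 7-7=0
Collecting distinct values (and noting 0 appears from a-a):
A - A = {-9, -7, -5, -4, -3, -2, 0, 2, 3, 4, 5, 7, 9}
|A - A| = 13

A - A = {-9, -7, -5, -4, -3, -2, 0, 2, 3, 4, 5, 7, 9}


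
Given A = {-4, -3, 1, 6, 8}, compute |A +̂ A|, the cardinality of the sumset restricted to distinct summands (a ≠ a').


Restricted sumset: A +̂ A = {a + a' : a ∈ A, a' ∈ A, a ≠ a'}.
Equivalently, take A + A and drop any sum 2a that is achievable ONLY as a + a for a ∈ A (i.e. sums representable only with equal summands).
Enumerate pairs (a, a') with a < a' (symmetric, so each unordered pair gives one sum; this covers all a ≠ a'):
  -4 + -3 = -7
  -4 + 1 = -3
  -4 + 6 = 2
  -4 + 8 = 4
  -3 + 1 = -2
  -3 + 6 = 3
  -3 + 8 = 5
  1 + 6 = 7
  1 + 8 = 9
  6 + 8 = 14
Collected distinct sums: {-7, -3, -2, 2, 3, 4, 5, 7, 9, 14}
|A +̂ A| = 10
(Reference bound: |A +̂ A| ≥ 2|A| - 3 for |A| ≥ 2, with |A| = 5 giving ≥ 7.)

|A +̂ A| = 10


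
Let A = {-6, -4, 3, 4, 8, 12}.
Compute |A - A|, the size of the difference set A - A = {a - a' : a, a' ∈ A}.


A - A = {a - a' : a, a' ∈ A}; |A| = 6.
Bounds: 2|A|-1 ≤ |A - A| ≤ |A|² - |A| + 1, i.e. 11 ≤ |A - A| ≤ 31.
Note: 0 ∈ A - A always (from a - a). The set is symmetric: if d ∈ A - A then -d ∈ A - A.
Enumerate nonzero differences d = a - a' with a > a' (then include -d):
Positive differences: {1, 2, 4, 5, 7, 8, 9, 10, 12, 14, 16, 18}
Full difference set: {0} ∪ (positive diffs) ∪ (negative diffs).
|A - A| = 1 + 2·12 = 25 (matches direct enumeration: 25).

|A - A| = 25


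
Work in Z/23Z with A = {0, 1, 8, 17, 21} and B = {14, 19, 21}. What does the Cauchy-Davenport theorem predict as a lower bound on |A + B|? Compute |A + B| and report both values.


Cauchy-Davenport: |A + B| ≥ min(p, |A| + |B| - 1) for A, B nonempty in Z/pZ.
|A| = 5, |B| = 3, p = 23.
CD lower bound = min(23, 5 + 3 - 1) = min(23, 7) = 7.
Compute A + B mod 23 directly:
a = 0: 0+14=14, 0+19=19, 0+21=21
a = 1: 1+14=15, 1+19=20, 1+21=22
a = 8: 8+14=22, 8+19=4, 8+21=6
a = 17: 17+14=8, 17+19=13, 17+21=15
a = 21: 21+14=12, 21+19=17, 21+21=19
A + B = {4, 6, 8, 12, 13, 14, 15, 17, 19, 20, 21, 22}, so |A + B| = 12.
Verify: 12 ≥ 7? Yes ✓.

CD lower bound = 7, actual |A + B| = 12.


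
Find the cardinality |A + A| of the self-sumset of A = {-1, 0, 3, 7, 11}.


A + A = {a + a' : a, a' ∈ A}; |A| = 5.
General bounds: 2|A| - 1 ≤ |A + A| ≤ |A|(|A|+1)/2, i.e. 9 ≤ |A + A| ≤ 15.
Lower bound 2|A|-1 is attained iff A is an arithmetic progression.
Enumerate sums a + a' for a ≤ a' (symmetric, so this suffices):
a = -1: -1+-1=-2, -1+0=-1, -1+3=2, -1+7=6, -1+11=10
a = 0: 0+0=0, 0+3=3, 0+7=7, 0+11=11
a = 3: 3+3=6, 3+7=10, 3+11=14
a = 7: 7+7=14, 7+11=18
a = 11: 11+11=22
Distinct sums: {-2, -1, 0, 2, 3, 6, 7, 10, 11, 14, 18, 22}
|A + A| = 12

|A + A| = 12


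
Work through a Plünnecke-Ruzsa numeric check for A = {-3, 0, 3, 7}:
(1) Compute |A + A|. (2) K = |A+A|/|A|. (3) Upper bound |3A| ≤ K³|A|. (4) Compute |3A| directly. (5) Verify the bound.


|A| = 4.
Step 1: Compute A + A by enumerating all 16 pairs.
A + A = {-6, -3, 0, 3, 4, 6, 7, 10, 14}, so |A + A| = 9.
Step 2: Doubling constant K = |A + A|/|A| = 9/4 = 9/4 ≈ 2.2500.
Step 3: Plünnecke-Ruzsa gives |3A| ≤ K³·|A| = (2.2500)³ · 4 ≈ 45.5625.
Step 4: Compute 3A = A + A + A directly by enumerating all triples (a,b,c) ∈ A³; |3A| = 16.
Step 5: Check 16 ≤ 45.5625? Yes ✓.

K = 9/4, Plünnecke-Ruzsa bound K³|A| ≈ 45.5625, |3A| = 16, inequality holds.


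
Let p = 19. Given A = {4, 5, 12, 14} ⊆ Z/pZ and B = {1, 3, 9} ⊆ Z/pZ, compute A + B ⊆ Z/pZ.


Work in Z/19Z: reduce every sum a + b modulo 19.
Enumerate all 12 pairs:
a = 4: 4+1=5, 4+3=7, 4+9=13
a = 5: 5+1=6, 5+3=8, 5+9=14
a = 12: 12+1=13, 12+3=15, 12+9=2
a = 14: 14+1=15, 14+3=17, 14+9=4
Distinct residues collected: {2, 4, 5, 6, 7, 8, 13, 14, 15, 17}
|A + B| = 10 (out of 19 total residues).

A + B = {2, 4, 5, 6, 7, 8, 13, 14, 15, 17}


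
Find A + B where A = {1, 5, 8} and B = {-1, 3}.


A + B = {a + b : a ∈ A, b ∈ B}.
Enumerate all |A|·|B| = 3·2 = 6 pairs (a, b) and collect distinct sums.
a = 1: 1+-1=0, 1+3=4
a = 5: 5+-1=4, 5+3=8
a = 8: 8+-1=7, 8+3=11
Collecting distinct sums: A + B = {0, 4, 7, 8, 11}
|A + B| = 5

A + B = {0, 4, 7, 8, 11}


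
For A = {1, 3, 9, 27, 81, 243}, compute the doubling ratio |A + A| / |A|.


|A| = 6.
Compute A + A by enumerating all 36 pairs.
A + A = {2, 4, 6, 10, 12, 18, 28, 30, 36, 54, 82, 84, 90, 108, 162, 244, 246, 252, 270, 324, 486}, so |A + A| = 21.
K = |A + A| / |A| = 21/6 = 7/2 ≈ 3.5000.
Reference: AP of size 6 gives K = 11/6 ≈ 1.8333; a fully generic set of size 6 gives K ≈ 3.5000.

|A| = 6, |A + A| = 21, K = 21/6 = 7/2.


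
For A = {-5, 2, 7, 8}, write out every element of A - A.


A - A = {a - a' : a, a' ∈ A}.
Compute a - a' for each ordered pair (a, a'):
a = -5: -5--5=0, -5-2=-7, -5-7=-12, -5-8=-13
a = 2: 2--5=7, 2-2=0, 2-7=-5, 2-8=-6
a = 7: 7--5=12, 7-2=5, 7-7=0, 7-8=-1
a = 8: 8--5=13, 8-2=6, 8-7=1, 8-8=0
Collecting distinct values (and noting 0 appears from a-a):
A - A = {-13, -12, -7, -6, -5, -1, 0, 1, 5, 6, 7, 12, 13}
|A - A| = 13

A - A = {-13, -12, -7, -6, -5, -1, 0, 1, 5, 6, 7, 12, 13}


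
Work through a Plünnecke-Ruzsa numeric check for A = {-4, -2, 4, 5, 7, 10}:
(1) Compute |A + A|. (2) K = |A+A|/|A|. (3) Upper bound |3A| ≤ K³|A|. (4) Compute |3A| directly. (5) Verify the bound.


|A| = 6.
Step 1: Compute A + A by enumerating all 36 pairs.
A + A = {-8, -6, -4, 0, 1, 2, 3, 5, 6, 8, 9, 10, 11, 12, 14, 15, 17, 20}, so |A + A| = 18.
Step 2: Doubling constant K = |A + A|/|A| = 18/6 = 18/6 ≈ 3.0000.
Step 3: Plünnecke-Ruzsa gives |3A| ≤ K³·|A| = (3.0000)³ · 6 ≈ 162.0000.
Step 4: Compute 3A = A + A + A directly by enumerating all triples (a,b,c) ∈ A³; |3A| = 35.
Step 5: Check 35 ≤ 162.0000? Yes ✓.

K = 18/6, Plünnecke-Ruzsa bound K³|A| ≈ 162.0000, |3A| = 35, inequality holds.


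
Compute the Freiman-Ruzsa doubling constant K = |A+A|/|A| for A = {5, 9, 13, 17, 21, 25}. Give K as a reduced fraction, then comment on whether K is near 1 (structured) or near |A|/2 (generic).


|A| = 6.
Compute A + A by enumerating all 36 pairs.
A + A = {10, 14, 18, 22, 26, 30, 34, 38, 42, 46, 50}, so |A + A| = 11.
K = |A + A| / |A| = 11/6 (already in lowest terms) ≈ 1.8333.
Reference: AP of size 6 gives K = 11/6 ≈ 1.8333; a fully generic set of size 6 gives K ≈ 3.5000.

|A| = 6, |A + A| = 11, K = 11/6.


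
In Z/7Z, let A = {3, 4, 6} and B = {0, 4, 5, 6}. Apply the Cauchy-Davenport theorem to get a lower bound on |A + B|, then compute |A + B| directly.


Cauchy-Davenport: |A + B| ≥ min(p, |A| + |B| - 1) for A, B nonempty in Z/pZ.
|A| = 3, |B| = 4, p = 7.
CD lower bound = min(7, 3 + 4 - 1) = min(7, 6) = 6.
Compute A + B mod 7 directly:
a = 3: 3+0=3, 3+4=0, 3+5=1, 3+6=2
a = 4: 4+0=4, 4+4=1, 4+5=2, 4+6=3
a = 6: 6+0=6, 6+4=3, 6+5=4, 6+6=5
A + B = {0, 1, 2, 3, 4, 5, 6}, so |A + B| = 7.
Verify: 7 ≥ 6? Yes ✓.

CD lower bound = 6, actual |A + B| = 7.


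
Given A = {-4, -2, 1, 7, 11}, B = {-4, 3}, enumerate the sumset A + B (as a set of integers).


A + B = {a + b : a ∈ A, b ∈ B}.
Enumerate all |A|·|B| = 5·2 = 10 pairs (a, b) and collect distinct sums.
a = -4: -4+-4=-8, -4+3=-1
a = -2: -2+-4=-6, -2+3=1
a = 1: 1+-4=-3, 1+3=4
a = 7: 7+-4=3, 7+3=10
a = 11: 11+-4=7, 11+3=14
Collecting distinct sums: A + B = {-8, -6, -3, -1, 1, 3, 4, 7, 10, 14}
|A + B| = 10

A + B = {-8, -6, -3, -1, 1, 3, 4, 7, 10, 14}


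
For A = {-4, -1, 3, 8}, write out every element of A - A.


A - A = {a - a' : a, a' ∈ A}.
Compute a - a' for each ordered pair (a, a'):
a = -4: -4--4=0, -4--1=-3, -4-3=-7, -4-8=-12
a = -1: -1--4=3, -1--1=0, -1-3=-4, -1-8=-9
a = 3: 3--4=7, 3--1=4, 3-3=0, 3-8=-5
a = 8: 8--4=12, 8--1=9, 8-3=5, 8-8=0
Collecting distinct values (and noting 0 appears from a-a):
A - A = {-12, -9, -7, -5, -4, -3, 0, 3, 4, 5, 7, 9, 12}
|A - A| = 13

A - A = {-12, -9, -7, -5, -4, -3, 0, 3, 4, 5, 7, 9, 12}


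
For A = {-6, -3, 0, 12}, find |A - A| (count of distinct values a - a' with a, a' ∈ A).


A - A = {a - a' : a, a' ∈ A}; |A| = 4.
Bounds: 2|A|-1 ≤ |A - A| ≤ |A|² - |A| + 1, i.e. 7 ≤ |A - A| ≤ 13.
Note: 0 ∈ A - A always (from a - a). The set is symmetric: if d ∈ A - A then -d ∈ A - A.
Enumerate nonzero differences d = a - a' with a > a' (then include -d):
Positive differences: {3, 6, 12, 15, 18}
Full difference set: {0} ∪ (positive diffs) ∪ (negative diffs).
|A - A| = 1 + 2·5 = 11 (matches direct enumeration: 11).

|A - A| = 11


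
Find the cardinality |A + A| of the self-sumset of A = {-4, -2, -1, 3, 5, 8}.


A + A = {a + a' : a, a' ∈ A}; |A| = 6.
General bounds: 2|A| - 1 ≤ |A + A| ≤ |A|(|A|+1)/2, i.e. 11 ≤ |A + A| ≤ 21.
Lower bound 2|A|-1 is attained iff A is an arithmetic progression.
Enumerate sums a + a' for a ≤ a' (symmetric, so this suffices):
a = -4: -4+-4=-8, -4+-2=-6, -4+-1=-5, -4+3=-1, -4+5=1, -4+8=4
a = -2: -2+-2=-4, -2+-1=-3, -2+3=1, -2+5=3, -2+8=6
a = -1: -1+-1=-2, -1+3=2, -1+5=4, -1+8=7
a = 3: 3+3=6, 3+5=8, 3+8=11
a = 5: 5+5=10, 5+8=13
a = 8: 8+8=16
Distinct sums: {-8, -6, -5, -4, -3, -2, -1, 1, 2, 3, 4, 6, 7, 8, 10, 11, 13, 16}
|A + A| = 18

|A + A| = 18


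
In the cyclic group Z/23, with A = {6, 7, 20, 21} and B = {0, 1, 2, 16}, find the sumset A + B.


Work in Z/23Z: reduce every sum a + b modulo 23.
Enumerate all 16 pairs:
a = 6: 6+0=6, 6+1=7, 6+2=8, 6+16=22
a = 7: 7+0=7, 7+1=8, 7+2=9, 7+16=0
a = 20: 20+0=20, 20+1=21, 20+2=22, 20+16=13
a = 21: 21+0=21, 21+1=22, 21+2=0, 21+16=14
Distinct residues collected: {0, 6, 7, 8, 9, 13, 14, 20, 21, 22}
|A + B| = 10 (out of 23 total residues).

A + B = {0, 6, 7, 8, 9, 13, 14, 20, 21, 22}


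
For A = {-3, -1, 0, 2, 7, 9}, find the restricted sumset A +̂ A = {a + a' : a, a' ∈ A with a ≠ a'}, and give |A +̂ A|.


Restricted sumset: A +̂ A = {a + a' : a ∈ A, a' ∈ A, a ≠ a'}.
Equivalently, take A + A and drop any sum 2a that is achievable ONLY as a + a for a ∈ A (i.e. sums representable only with equal summands).
Enumerate pairs (a, a') with a < a' (symmetric, so each unordered pair gives one sum; this covers all a ≠ a'):
  -3 + -1 = -4
  -3 + 0 = -3
  -3 + 2 = -1
  -3 + 7 = 4
  -3 + 9 = 6
  -1 + 0 = -1
  -1 + 2 = 1
  -1 + 7 = 6
  -1 + 9 = 8
  0 + 2 = 2
  0 + 7 = 7
  0 + 9 = 9
  2 + 7 = 9
  2 + 9 = 11
  7 + 9 = 16
Collected distinct sums: {-4, -3, -1, 1, 2, 4, 6, 7, 8, 9, 11, 16}
|A +̂ A| = 12
(Reference bound: |A +̂ A| ≥ 2|A| - 3 for |A| ≥ 2, with |A| = 6 giving ≥ 9.)

|A +̂ A| = 12


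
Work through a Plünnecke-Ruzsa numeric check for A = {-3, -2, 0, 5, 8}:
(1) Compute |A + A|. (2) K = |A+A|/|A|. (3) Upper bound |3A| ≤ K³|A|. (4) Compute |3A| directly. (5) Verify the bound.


|A| = 5.
Step 1: Compute A + A by enumerating all 25 pairs.
A + A = {-6, -5, -4, -3, -2, 0, 2, 3, 5, 6, 8, 10, 13, 16}, so |A + A| = 14.
Step 2: Doubling constant K = |A + A|/|A| = 14/5 = 14/5 ≈ 2.8000.
Step 3: Plünnecke-Ruzsa gives |3A| ≤ K³·|A| = (2.8000)³ · 5 ≈ 109.7600.
Step 4: Compute 3A = A + A + A directly by enumerating all triples (a,b,c) ∈ A³; |3A| = 27.
Step 5: Check 27 ≤ 109.7600? Yes ✓.

K = 14/5, Plünnecke-Ruzsa bound K³|A| ≈ 109.7600, |3A| = 27, inequality holds.


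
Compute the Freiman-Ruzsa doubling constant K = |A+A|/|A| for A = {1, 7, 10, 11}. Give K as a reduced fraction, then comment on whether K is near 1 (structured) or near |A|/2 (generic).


|A| = 4.
Compute A + A by enumerating all 16 pairs.
A + A = {2, 8, 11, 12, 14, 17, 18, 20, 21, 22}, so |A + A| = 10.
K = |A + A| / |A| = 10/4 = 5/2 ≈ 2.5000.
Reference: AP of size 4 gives K = 7/4 ≈ 1.7500; a fully generic set of size 4 gives K ≈ 2.5000.

|A| = 4, |A + A| = 10, K = 10/4 = 5/2.


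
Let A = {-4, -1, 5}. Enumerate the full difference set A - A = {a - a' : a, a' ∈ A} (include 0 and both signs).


A - A = {a - a' : a, a' ∈ A}.
Compute a - a' for each ordered pair (a, a'):
a = -4: -4--4=0, -4--1=-3, -4-5=-9
a = -1: -1--4=3, -1--1=0, -1-5=-6
a = 5: 5--4=9, 5--1=6, 5-5=0
Collecting distinct values (and noting 0 appears from a-a):
A - A = {-9, -6, -3, 0, 3, 6, 9}
|A - A| = 7

A - A = {-9, -6, -3, 0, 3, 6, 9}


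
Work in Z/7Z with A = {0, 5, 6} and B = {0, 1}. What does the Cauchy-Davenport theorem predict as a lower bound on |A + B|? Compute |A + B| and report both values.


Cauchy-Davenport: |A + B| ≥ min(p, |A| + |B| - 1) for A, B nonempty in Z/pZ.
|A| = 3, |B| = 2, p = 7.
CD lower bound = min(7, 3 + 2 - 1) = min(7, 4) = 4.
Compute A + B mod 7 directly:
a = 0: 0+0=0, 0+1=1
a = 5: 5+0=5, 5+1=6
a = 6: 6+0=6, 6+1=0
A + B = {0, 1, 5, 6}, so |A + B| = 4.
Verify: 4 ≥ 4? Yes ✓.

CD lower bound = 4, actual |A + B| = 4.


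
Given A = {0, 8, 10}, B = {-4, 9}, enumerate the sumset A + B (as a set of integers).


A + B = {a + b : a ∈ A, b ∈ B}.
Enumerate all |A|·|B| = 3·2 = 6 pairs (a, b) and collect distinct sums.
a = 0: 0+-4=-4, 0+9=9
a = 8: 8+-4=4, 8+9=17
a = 10: 10+-4=6, 10+9=19
Collecting distinct sums: A + B = {-4, 4, 6, 9, 17, 19}
|A + B| = 6

A + B = {-4, 4, 6, 9, 17, 19}


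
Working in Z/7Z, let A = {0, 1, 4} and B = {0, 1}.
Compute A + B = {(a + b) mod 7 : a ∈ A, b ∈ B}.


Work in Z/7Z: reduce every sum a + b modulo 7.
Enumerate all 6 pairs:
a = 0: 0+0=0, 0+1=1
a = 1: 1+0=1, 1+1=2
a = 4: 4+0=4, 4+1=5
Distinct residues collected: {0, 1, 2, 4, 5}
|A + B| = 5 (out of 7 total residues).

A + B = {0, 1, 2, 4, 5}


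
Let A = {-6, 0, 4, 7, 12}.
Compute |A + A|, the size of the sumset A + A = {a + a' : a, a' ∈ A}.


A + A = {a + a' : a, a' ∈ A}; |A| = 5.
General bounds: 2|A| - 1 ≤ |A + A| ≤ |A|(|A|+1)/2, i.e. 9 ≤ |A + A| ≤ 15.
Lower bound 2|A|-1 is attained iff A is an arithmetic progression.
Enumerate sums a + a' for a ≤ a' (symmetric, so this suffices):
a = -6: -6+-6=-12, -6+0=-6, -6+4=-2, -6+7=1, -6+12=6
a = 0: 0+0=0, 0+4=4, 0+7=7, 0+12=12
a = 4: 4+4=8, 4+7=11, 4+12=16
a = 7: 7+7=14, 7+12=19
a = 12: 12+12=24
Distinct sums: {-12, -6, -2, 0, 1, 4, 6, 7, 8, 11, 12, 14, 16, 19, 24}
|A + A| = 15

|A + A| = 15


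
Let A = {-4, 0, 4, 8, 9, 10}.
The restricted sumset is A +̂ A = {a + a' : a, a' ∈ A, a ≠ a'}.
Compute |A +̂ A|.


Restricted sumset: A +̂ A = {a + a' : a ∈ A, a' ∈ A, a ≠ a'}.
Equivalently, take A + A and drop any sum 2a that is achievable ONLY as a + a for a ∈ A (i.e. sums representable only with equal summands).
Enumerate pairs (a, a') with a < a' (symmetric, so each unordered pair gives one sum; this covers all a ≠ a'):
  -4 + 0 = -4
  -4 + 4 = 0
  -4 + 8 = 4
  -4 + 9 = 5
  -4 + 10 = 6
  0 + 4 = 4
  0 + 8 = 8
  0 + 9 = 9
  0 + 10 = 10
  4 + 8 = 12
  4 + 9 = 13
  4 + 10 = 14
  8 + 9 = 17
  8 + 10 = 18
  9 + 10 = 19
Collected distinct sums: {-4, 0, 4, 5, 6, 8, 9, 10, 12, 13, 14, 17, 18, 19}
|A +̂ A| = 14
(Reference bound: |A +̂ A| ≥ 2|A| - 3 for |A| ≥ 2, with |A| = 6 giving ≥ 9.)

|A +̂ A| = 14


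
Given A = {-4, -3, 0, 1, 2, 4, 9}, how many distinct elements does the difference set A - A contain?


A - A = {a - a' : a, a' ∈ A}; |A| = 7.
Bounds: 2|A|-1 ≤ |A - A| ≤ |A|² - |A| + 1, i.e. 13 ≤ |A - A| ≤ 43.
Note: 0 ∈ A - A always (from a - a). The set is symmetric: if d ∈ A - A then -d ∈ A - A.
Enumerate nonzero differences d = a - a' with a > a' (then include -d):
Positive differences: {1, 2, 3, 4, 5, 6, 7, 8, 9, 12, 13}
Full difference set: {0} ∪ (positive diffs) ∪ (negative diffs).
|A - A| = 1 + 2·11 = 23 (matches direct enumeration: 23).

|A - A| = 23


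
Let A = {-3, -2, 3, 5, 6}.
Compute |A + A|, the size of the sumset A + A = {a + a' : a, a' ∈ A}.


A + A = {a + a' : a, a' ∈ A}; |A| = 5.
General bounds: 2|A| - 1 ≤ |A + A| ≤ |A|(|A|+1)/2, i.e. 9 ≤ |A + A| ≤ 15.
Lower bound 2|A|-1 is attained iff A is an arithmetic progression.
Enumerate sums a + a' for a ≤ a' (symmetric, so this suffices):
a = -3: -3+-3=-6, -3+-2=-5, -3+3=0, -3+5=2, -3+6=3
a = -2: -2+-2=-4, -2+3=1, -2+5=3, -2+6=4
a = 3: 3+3=6, 3+5=8, 3+6=9
a = 5: 5+5=10, 5+6=11
a = 6: 6+6=12
Distinct sums: {-6, -5, -4, 0, 1, 2, 3, 4, 6, 8, 9, 10, 11, 12}
|A + A| = 14

|A + A| = 14


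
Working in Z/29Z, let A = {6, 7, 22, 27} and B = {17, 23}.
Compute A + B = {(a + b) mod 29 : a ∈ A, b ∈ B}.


Work in Z/29Z: reduce every sum a + b modulo 29.
Enumerate all 8 pairs:
a = 6: 6+17=23, 6+23=0
a = 7: 7+17=24, 7+23=1
a = 22: 22+17=10, 22+23=16
a = 27: 27+17=15, 27+23=21
Distinct residues collected: {0, 1, 10, 15, 16, 21, 23, 24}
|A + B| = 8 (out of 29 total residues).

A + B = {0, 1, 10, 15, 16, 21, 23, 24}


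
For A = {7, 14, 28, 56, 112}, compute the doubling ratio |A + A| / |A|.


|A| = 5.
Compute A + A by enumerating all 25 pairs.
A + A = {14, 21, 28, 35, 42, 56, 63, 70, 84, 112, 119, 126, 140, 168, 224}, so |A + A| = 15.
K = |A + A| / |A| = 15/5 = 3/1 ≈ 3.0000.
Reference: AP of size 5 gives K = 9/5 ≈ 1.8000; a fully generic set of size 5 gives K ≈ 3.0000.

|A| = 5, |A + A| = 15, K = 15/5 = 3/1.


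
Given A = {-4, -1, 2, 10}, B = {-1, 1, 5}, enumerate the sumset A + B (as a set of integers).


A + B = {a + b : a ∈ A, b ∈ B}.
Enumerate all |A|·|B| = 4·3 = 12 pairs (a, b) and collect distinct sums.
a = -4: -4+-1=-5, -4+1=-3, -4+5=1
a = -1: -1+-1=-2, -1+1=0, -1+5=4
a = 2: 2+-1=1, 2+1=3, 2+5=7
a = 10: 10+-1=9, 10+1=11, 10+5=15
Collecting distinct sums: A + B = {-5, -3, -2, 0, 1, 3, 4, 7, 9, 11, 15}
|A + B| = 11

A + B = {-5, -3, -2, 0, 1, 3, 4, 7, 9, 11, 15}


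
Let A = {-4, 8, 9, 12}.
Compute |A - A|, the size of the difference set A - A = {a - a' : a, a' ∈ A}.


A - A = {a - a' : a, a' ∈ A}; |A| = 4.
Bounds: 2|A|-1 ≤ |A - A| ≤ |A|² - |A| + 1, i.e. 7 ≤ |A - A| ≤ 13.
Note: 0 ∈ A - A always (from a - a). The set is symmetric: if d ∈ A - A then -d ∈ A - A.
Enumerate nonzero differences d = a - a' with a > a' (then include -d):
Positive differences: {1, 3, 4, 12, 13, 16}
Full difference set: {0} ∪ (positive diffs) ∪ (negative diffs).
|A - A| = 1 + 2·6 = 13 (matches direct enumeration: 13).

|A - A| = 13


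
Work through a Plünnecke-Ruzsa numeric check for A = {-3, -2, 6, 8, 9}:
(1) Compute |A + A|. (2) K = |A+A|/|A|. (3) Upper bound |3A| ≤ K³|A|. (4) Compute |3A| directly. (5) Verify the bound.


|A| = 5.
Step 1: Compute A + A by enumerating all 25 pairs.
A + A = {-6, -5, -4, 3, 4, 5, 6, 7, 12, 14, 15, 16, 17, 18}, so |A + A| = 14.
Step 2: Doubling constant K = |A + A|/|A| = 14/5 = 14/5 ≈ 2.8000.
Step 3: Plünnecke-Ruzsa gives |3A| ≤ K³·|A| = (2.8000)³ · 5 ≈ 109.7600.
Step 4: Compute 3A = A + A + A directly by enumerating all triples (a,b,c) ∈ A³; |3A| = 27.
Step 5: Check 27 ≤ 109.7600? Yes ✓.

K = 14/5, Plünnecke-Ruzsa bound K³|A| ≈ 109.7600, |3A| = 27, inequality holds.


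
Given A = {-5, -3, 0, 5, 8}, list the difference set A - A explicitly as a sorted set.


A - A = {a - a' : a, a' ∈ A}.
Compute a - a' for each ordered pair (a, a'):
a = -5: -5--5=0, -5--3=-2, -5-0=-5, -5-5=-10, -5-8=-13
a = -3: -3--5=2, -3--3=0, -3-0=-3, -3-5=-8, -3-8=-11
a = 0: 0--5=5, 0--3=3, 0-0=0, 0-5=-5, 0-8=-8
a = 5: 5--5=10, 5--3=8, 5-0=5, 5-5=0, 5-8=-3
a = 8: 8--5=13, 8--3=11, 8-0=8, 8-5=3, 8-8=0
Collecting distinct values (and noting 0 appears from a-a):
A - A = {-13, -11, -10, -8, -5, -3, -2, 0, 2, 3, 5, 8, 10, 11, 13}
|A - A| = 15

A - A = {-13, -11, -10, -8, -5, -3, -2, 0, 2, 3, 5, 8, 10, 11, 13}


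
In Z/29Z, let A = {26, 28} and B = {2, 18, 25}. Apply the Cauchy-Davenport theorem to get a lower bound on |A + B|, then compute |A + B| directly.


Cauchy-Davenport: |A + B| ≥ min(p, |A| + |B| - 1) for A, B nonempty in Z/pZ.
|A| = 2, |B| = 3, p = 29.
CD lower bound = min(29, 2 + 3 - 1) = min(29, 4) = 4.
Compute A + B mod 29 directly:
a = 26: 26+2=28, 26+18=15, 26+25=22
a = 28: 28+2=1, 28+18=17, 28+25=24
A + B = {1, 15, 17, 22, 24, 28}, so |A + B| = 6.
Verify: 6 ≥ 4? Yes ✓.

CD lower bound = 4, actual |A + B| = 6.


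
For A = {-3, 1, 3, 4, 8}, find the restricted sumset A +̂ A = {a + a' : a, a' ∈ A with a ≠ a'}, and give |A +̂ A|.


Restricted sumset: A +̂ A = {a + a' : a ∈ A, a' ∈ A, a ≠ a'}.
Equivalently, take A + A and drop any sum 2a that is achievable ONLY as a + a for a ∈ A (i.e. sums representable only with equal summands).
Enumerate pairs (a, a') with a < a' (symmetric, so each unordered pair gives one sum; this covers all a ≠ a'):
  -3 + 1 = -2
  -3 + 3 = 0
  -3 + 4 = 1
  -3 + 8 = 5
  1 + 3 = 4
  1 + 4 = 5
  1 + 8 = 9
  3 + 4 = 7
  3 + 8 = 11
  4 + 8 = 12
Collected distinct sums: {-2, 0, 1, 4, 5, 7, 9, 11, 12}
|A +̂ A| = 9
(Reference bound: |A +̂ A| ≥ 2|A| - 3 for |A| ≥ 2, with |A| = 5 giving ≥ 7.)

|A +̂ A| = 9


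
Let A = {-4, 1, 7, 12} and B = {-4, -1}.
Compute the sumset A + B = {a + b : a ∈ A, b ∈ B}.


A + B = {a + b : a ∈ A, b ∈ B}.
Enumerate all |A|·|B| = 4·2 = 8 pairs (a, b) and collect distinct sums.
a = -4: -4+-4=-8, -4+-1=-5
a = 1: 1+-4=-3, 1+-1=0
a = 7: 7+-4=3, 7+-1=6
a = 12: 12+-4=8, 12+-1=11
Collecting distinct sums: A + B = {-8, -5, -3, 0, 3, 6, 8, 11}
|A + B| = 8

A + B = {-8, -5, -3, 0, 3, 6, 8, 11}


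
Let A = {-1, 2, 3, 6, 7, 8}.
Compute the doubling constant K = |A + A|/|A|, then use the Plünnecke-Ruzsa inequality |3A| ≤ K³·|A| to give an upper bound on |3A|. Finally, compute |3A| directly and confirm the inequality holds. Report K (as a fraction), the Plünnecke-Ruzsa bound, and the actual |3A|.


|A| = 6.
Step 1: Compute A + A by enumerating all 36 pairs.
A + A = {-2, 1, 2, 4, 5, 6, 7, 8, 9, 10, 11, 12, 13, 14, 15, 16}, so |A + A| = 16.
Step 2: Doubling constant K = |A + A|/|A| = 16/6 = 16/6 ≈ 2.6667.
Step 3: Plünnecke-Ruzsa gives |3A| ≤ K³·|A| = (2.6667)³ · 6 ≈ 113.7778.
Step 4: Compute 3A = A + A + A directly by enumerating all triples (a,b,c) ∈ A³; |3A| = 25.
Step 5: Check 25 ≤ 113.7778? Yes ✓.

K = 16/6, Plünnecke-Ruzsa bound K³|A| ≈ 113.7778, |3A| = 25, inequality holds.


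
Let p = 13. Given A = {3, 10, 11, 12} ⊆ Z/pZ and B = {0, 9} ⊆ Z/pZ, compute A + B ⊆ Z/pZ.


Work in Z/13Z: reduce every sum a + b modulo 13.
Enumerate all 8 pairs:
a = 3: 3+0=3, 3+9=12
a = 10: 10+0=10, 10+9=6
a = 11: 11+0=11, 11+9=7
a = 12: 12+0=12, 12+9=8
Distinct residues collected: {3, 6, 7, 8, 10, 11, 12}
|A + B| = 7 (out of 13 total residues).

A + B = {3, 6, 7, 8, 10, 11, 12}


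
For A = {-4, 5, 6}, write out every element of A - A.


A - A = {a - a' : a, a' ∈ A}.
Compute a - a' for each ordered pair (a, a'):
a = -4: -4--4=0, -4-5=-9, -4-6=-10
a = 5: 5--4=9, 5-5=0, 5-6=-1
a = 6: 6--4=10, 6-5=1, 6-6=0
Collecting distinct values (and noting 0 appears from a-a):
A - A = {-10, -9, -1, 0, 1, 9, 10}
|A - A| = 7

A - A = {-10, -9, -1, 0, 1, 9, 10}


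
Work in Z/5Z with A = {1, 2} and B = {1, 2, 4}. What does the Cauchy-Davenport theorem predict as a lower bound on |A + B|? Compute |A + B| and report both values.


Cauchy-Davenport: |A + B| ≥ min(p, |A| + |B| - 1) for A, B nonempty in Z/pZ.
|A| = 2, |B| = 3, p = 5.
CD lower bound = min(5, 2 + 3 - 1) = min(5, 4) = 4.
Compute A + B mod 5 directly:
a = 1: 1+1=2, 1+2=3, 1+4=0
a = 2: 2+1=3, 2+2=4, 2+4=1
A + B = {0, 1, 2, 3, 4}, so |A + B| = 5.
Verify: 5 ≥ 4? Yes ✓.

CD lower bound = 4, actual |A + B| = 5.


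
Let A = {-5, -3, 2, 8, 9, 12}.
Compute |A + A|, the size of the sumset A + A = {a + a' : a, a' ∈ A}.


A + A = {a + a' : a, a' ∈ A}; |A| = 6.
General bounds: 2|A| - 1 ≤ |A + A| ≤ |A|(|A|+1)/2, i.e. 11 ≤ |A + A| ≤ 21.
Lower bound 2|A|-1 is attained iff A is an arithmetic progression.
Enumerate sums a + a' for a ≤ a' (symmetric, so this suffices):
a = -5: -5+-5=-10, -5+-3=-8, -5+2=-3, -5+8=3, -5+9=4, -5+12=7
a = -3: -3+-3=-6, -3+2=-1, -3+8=5, -3+9=6, -3+12=9
a = 2: 2+2=4, 2+8=10, 2+9=11, 2+12=14
a = 8: 8+8=16, 8+9=17, 8+12=20
a = 9: 9+9=18, 9+12=21
a = 12: 12+12=24
Distinct sums: {-10, -8, -6, -3, -1, 3, 4, 5, 6, 7, 9, 10, 11, 14, 16, 17, 18, 20, 21, 24}
|A + A| = 20

|A + A| = 20


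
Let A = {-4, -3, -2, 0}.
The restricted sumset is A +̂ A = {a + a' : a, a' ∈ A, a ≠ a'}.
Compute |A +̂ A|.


Restricted sumset: A +̂ A = {a + a' : a ∈ A, a' ∈ A, a ≠ a'}.
Equivalently, take A + A and drop any sum 2a that is achievable ONLY as a + a for a ∈ A (i.e. sums representable only with equal summands).
Enumerate pairs (a, a') with a < a' (symmetric, so each unordered pair gives one sum; this covers all a ≠ a'):
  -4 + -3 = -7
  -4 + -2 = -6
  -4 + 0 = -4
  -3 + -2 = -5
  -3 + 0 = -3
  -2 + 0 = -2
Collected distinct sums: {-7, -6, -5, -4, -3, -2}
|A +̂ A| = 6
(Reference bound: |A +̂ A| ≥ 2|A| - 3 for |A| ≥ 2, with |A| = 4 giving ≥ 5.)

|A +̂ A| = 6


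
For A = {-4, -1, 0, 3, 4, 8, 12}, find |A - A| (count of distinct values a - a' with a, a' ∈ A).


A - A = {a - a' : a, a' ∈ A}; |A| = 7.
Bounds: 2|A|-1 ≤ |A - A| ≤ |A|² - |A| + 1, i.e. 13 ≤ |A - A| ≤ 43.
Note: 0 ∈ A - A always (from a - a). The set is symmetric: if d ∈ A - A then -d ∈ A - A.
Enumerate nonzero differences d = a - a' with a > a' (then include -d):
Positive differences: {1, 3, 4, 5, 7, 8, 9, 12, 13, 16}
Full difference set: {0} ∪ (positive diffs) ∪ (negative diffs).
|A - A| = 1 + 2·10 = 21 (matches direct enumeration: 21).

|A - A| = 21


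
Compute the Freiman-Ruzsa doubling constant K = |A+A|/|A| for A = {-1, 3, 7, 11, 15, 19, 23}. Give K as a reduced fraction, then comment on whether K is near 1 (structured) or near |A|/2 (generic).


|A| = 7.
Compute A + A by enumerating all 49 pairs.
A + A = {-2, 2, 6, 10, 14, 18, 22, 26, 30, 34, 38, 42, 46}, so |A + A| = 13.
K = |A + A| / |A| = 13/7 (already in lowest terms) ≈ 1.8571.
Reference: AP of size 7 gives K = 13/7 ≈ 1.8571; a fully generic set of size 7 gives K ≈ 4.0000.

|A| = 7, |A + A| = 13, K = 13/7.


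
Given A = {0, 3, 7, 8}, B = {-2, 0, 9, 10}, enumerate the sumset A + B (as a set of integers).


A + B = {a + b : a ∈ A, b ∈ B}.
Enumerate all |A|·|B| = 4·4 = 16 pairs (a, b) and collect distinct sums.
a = 0: 0+-2=-2, 0+0=0, 0+9=9, 0+10=10
a = 3: 3+-2=1, 3+0=3, 3+9=12, 3+10=13
a = 7: 7+-2=5, 7+0=7, 7+9=16, 7+10=17
a = 8: 8+-2=6, 8+0=8, 8+9=17, 8+10=18
Collecting distinct sums: A + B = {-2, 0, 1, 3, 5, 6, 7, 8, 9, 10, 12, 13, 16, 17, 18}
|A + B| = 15

A + B = {-2, 0, 1, 3, 5, 6, 7, 8, 9, 10, 12, 13, 16, 17, 18}


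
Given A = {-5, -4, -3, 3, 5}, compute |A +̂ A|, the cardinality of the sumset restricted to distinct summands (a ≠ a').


Restricted sumset: A +̂ A = {a + a' : a ∈ A, a' ∈ A, a ≠ a'}.
Equivalently, take A + A and drop any sum 2a that is achievable ONLY as a + a for a ∈ A (i.e. sums representable only with equal summands).
Enumerate pairs (a, a') with a < a' (symmetric, so each unordered pair gives one sum; this covers all a ≠ a'):
  -5 + -4 = -9
  -5 + -3 = -8
  -5 + 3 = -2
  -5 + 5 = 0
  -4 + -3 = -7
  -4 + 3 = -1
  -4 + 5 = 1
  -3 + 3 = 0
  -3 + 5 = 2
  3 + 5 = 8
Collected distinct sums: {-9, -8, -7, -2, -1, 0, 1, 2, 8}
|A +̂ A| = 9
(Reference bound: |A +̂ A| ≥ 2|A| - 3 for |A| ≥ 2, with |A| = 5 giving ≥ 7.)

|A +̂ A| = 9


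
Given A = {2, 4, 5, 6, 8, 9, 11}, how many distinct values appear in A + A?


A + A = {a + a' : a, a' ∈ A}; |A| = 7.
General bounds: 2|A| - 1 ≤ |A + A| ≤ |A|(|A|+1)/2, i.e. 13 ≤ |A + A| ≤ 28.
Lower bound 2|A|-1 is attained iff A is an arithmetic progression.
Enumerate sums a + a' for a ≤ a' (symmetric, so this suffices):
a = 2: 2+2=4, 2+4=6, 2+5=7, 2+6=8, 2+8=10, 2+9=11, 2+11=13
a = 4: 4+4=8, 4+5=9, 4+6=10, 4+8=12, 4+9=13, 4+11=15
a = 5: 5+5=10, 5+6=11, 5+8=13, 5+9=14, 5+11=16
a = 6: 6+6=12, 6+8=14, 6+9=15, 6+11=17
a = 8: 8+8=16, 8+9=17, 8+11=19
a = 9: 9+9=18, 9+11=20
a = 11: 11+11=22
Distinct sums: {4, 6, 7, 8, 9, 10, 11, 12, 13, 14, 15, 16, 17, 18, 19, 20, 22}
|A + A| = 17

|A + A| = 17


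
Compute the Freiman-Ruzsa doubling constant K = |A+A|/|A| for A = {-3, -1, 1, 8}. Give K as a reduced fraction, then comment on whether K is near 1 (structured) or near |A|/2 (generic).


|A| = 4.
Compute A + A by enumerating all 16 pairs.
A + A = {-6, -4, -2, 0, 2, 5, 7, 9, 16}, so |A + A| = 9.
K = |A + A| / |A| = 9/4 (already in lowest terms) ≈ 2.2500.
Reference: AP of size 4 gives K = 7/4 ≈ 1.7500; a fully generic set of size 4 gives K ≈ 2.5000.

|A| = 4, |A + A| = 9, K = 9/4.


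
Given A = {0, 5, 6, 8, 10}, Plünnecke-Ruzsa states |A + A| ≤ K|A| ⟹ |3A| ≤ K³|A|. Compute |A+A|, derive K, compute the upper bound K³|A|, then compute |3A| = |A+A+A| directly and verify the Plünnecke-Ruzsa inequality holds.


|A| = 5.
Step 1: Compute A + A by enumerating all 25 pairs.
A + A = {0, 5, 6, 8, 10, 11, 12, 13, 14, 15, 16, 18, 20}, so |A + A| = 13.
Step 2: Doubling constant K = |A + A|/|A| = 13/5 = 13/5 ≈ 2.6000.
Step 3: Plünnecke-Ruzsa gives |3A| ≤ K³·|A| = (2.6000)³ · 5 ≈ 87.8800.
Step 4: Compute 3A = A + A + A directly by enumerating all triples (a,b,c) ∈ A³; |3A| = 23.
Step 5: Check 23 ≤ 87.8800? Yes ✓.

K = 13/5, Plünnecke-Ruzsa bound K³|A| ≈ 87.8800, |3A| = 23, inequality holds.


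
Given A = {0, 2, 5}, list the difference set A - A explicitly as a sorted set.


A - A = {a - a' : a, a' ∈ A}.
Compute a - a' for each ordered pair (a, a'):
a = 0: 0-0=0, 0-2=-2, 0-5=-5
a = 2: 2-0=2, 2-2=0, 2-5=-3
a = 5: 5-0=5, 5-2=3, 5-5=0
Collecting distinct values (and noting 0 appears from a-a):
A - A = {-5, -3, -2, 0, 2, 3, 5}
|A - A| = 7

A - A = {-5, -3, -2, 0, 2, 3, 5}


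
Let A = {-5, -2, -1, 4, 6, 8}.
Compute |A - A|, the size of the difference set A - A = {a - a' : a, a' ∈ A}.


A - A = {a - a' : a, a' ∈ A}; |A| = 6.
Bounds: 2|A|-1 ≤ |A - A| ≤ |A|² - |A| + 1, i.e. 11 ≤ |A - A| ≤ 31.
Note: 0 ∈ A - A always (from a - a). The set is symmetric: if d ∈ A - A then -d ∈ A - A.
Enumerate nonzero differences d = a - a' with a > a' (then include -d):
Positive differences: {1, 2, 3, 4, 5, 6, 7, 8, 9, 10, 11, 13}
Full difference set: {0} ∪ (positive diffs) ∪ (negative diffs).
|A - A| = 1 + 2·12 = 25 (matches direct enumeration: 25).

|A - A| = 25


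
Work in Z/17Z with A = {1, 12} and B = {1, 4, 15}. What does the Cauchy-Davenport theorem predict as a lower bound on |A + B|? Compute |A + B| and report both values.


Cauchy-Davenport: |A + B| ≥ min(p, |A| + |B| - 1) for A, B nonempty in Z/pZ.
|A| = 2, |B| = 3, p = 17.
CD lower bound = min(17, 2 + 3 - 1) = min(17, 4) = 4.
Compute A + B mod 17 directly:
a = 1: 1+1=2, 1+4=5, 1+15=16
a = 12: 12+1=13, 12+4=16, 12+15=10
A + B = {2, 5, 10, 13, 16}, so |A + B| = 5.
Verify: 5 ≥ 4? Yes ✓.

CD lower bound = 4, actual |A + B| = 5.


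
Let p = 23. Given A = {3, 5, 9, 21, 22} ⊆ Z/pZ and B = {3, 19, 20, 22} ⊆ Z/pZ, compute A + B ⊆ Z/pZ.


Work in Z/23Z: reduce every sum a + b modulo 23.
Enumerate all 20 pairs:
a = 3: 3+3=6, 3+19=22, 3+20=0, 3+22=2
a = 5: 5+3=8, 5+19=1, 5+20=2, 5+22=4
a = 9: 9+3=12, 9+19=5, 9+20=6, 9+22=8
a = 21: 21+3=1, 21+19=17, 21+20=18, 21+22=20
a = 22: 22+3=2, 22+19=18, 22+20=19, 22+22=21
Distinct residues collected: {0, 1, 2, 4, 5, 6, 8, 12, 17, 18, 19, 20, 21, 22}
|A + B| = 14 (out of 23 total residues).

A + B = {0, 1, 2, 4, 5, 6, 8, 12, 17, 18, 19, 20, 21, 22}


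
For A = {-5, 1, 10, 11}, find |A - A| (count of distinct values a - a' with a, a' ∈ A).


A - A = {a - a' : a, a' ∈ A}; |A| = 4.
Bounds: 2|A|-1 ≤ |A - A| ≤ |A|² - |A| + 1, i.e. 7 ≤ |A - A| ≤ 13.
Note: 0 ∈ A - A always (from a - a). The set is symmetric: if d ∈ A - A then -d ∈ A - A.
Enumerate nonzero differences d = a - a' with a > a' (then include -d):
Positive differences: {1, 6, 9, 10, 15, 16}
Full difference set: {0} ∪ (positive diffs) ∪ (negative diffs).
|A - A| = 1 + 2·6 = 13 (matches direct enumeration: 13).

|A - A| = 13


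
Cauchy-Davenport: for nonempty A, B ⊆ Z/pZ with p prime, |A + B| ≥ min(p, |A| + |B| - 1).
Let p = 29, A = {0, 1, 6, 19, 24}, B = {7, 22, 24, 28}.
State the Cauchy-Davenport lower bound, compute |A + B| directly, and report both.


Cauchy-Davenport: |A + B| ≥ min(p, |A| + |B| - 1) for A, B nonempty in Z/pZ.
|A| = 5, |B| = 4, p = 29.
CD lower bound = min(29, 5 + 4 - 1) = min(29, 8) = 8.
Compute A + B mod 29 directly:
a = 0: 0+7=7, 0+22=22, 0+24=24, 0+28=28
a = 1: 1+7=8, 1+22=23, 1+24=25, 1+28=0
a = 6: 6+7=13, 6+22=28, 6+24=1, 6+28=5
a = 19: 19+7=26, 19+22=12, 19+24=14, 19+28=18
a = 24: 24+7=2, 24+22=17, 24+24=19, 24+28=23
A + B = {0, 1, 2, 5, 7, 8, 12, 13, 14, 17, 18, 19, 22, 23, 24, 25, 26, 28}, so |A + B| = 18.
Verify: 18 ≥ 8? Yes ✓.

CD lower bound = 8, actual |A + B| = 18.


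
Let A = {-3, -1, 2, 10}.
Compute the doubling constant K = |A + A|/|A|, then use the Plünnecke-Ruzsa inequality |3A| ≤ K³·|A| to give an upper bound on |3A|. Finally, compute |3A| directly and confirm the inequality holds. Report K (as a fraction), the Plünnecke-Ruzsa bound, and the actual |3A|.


|A| = 4.
Step 1: Compute A + A by enumerating all 16 pairs.
A + A = {-6, -4, -2, -1, 1, 4, 7, 9, 12, 20}, so |A + A| = 10.
Step 2: Doubling constant K = |A + A|/|A| = 10/4 = 10/4 ≈ 2.5000.
Step 3: Plünnecke-Ruzsa gives |3A| ≤ K³·|A| = (2.5000)³ · 4 ≈ 62.5000.
Step 4: Compute 3A = A + A + A directly by enumerating all triples (a,b,c) ∈ A³; |3A| = 19.
Step 5: Check 19 ≤ 62.5000? Yes ✓.

K = 10/4, Plünnecke-Ruzsa bound K³|A| ≈ 62.5000, |3A| = 19, inequality holds.


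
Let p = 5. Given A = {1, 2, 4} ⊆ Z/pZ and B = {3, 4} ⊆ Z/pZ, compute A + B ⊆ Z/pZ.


Work in Z/5Z: reduce every sum a + b modulo 5.
Enumerate all 6 pairs:
a = 1: 1+3=4, 1+4=0
a = 2: 2+3=0, 2+4=1
a = 4: 4+3=2, 4+4=3
Distinct residues collected: {0, 1, 2, 3, 4}
|A + B| = 5 (out of 5 total residues).

A + B = {0, 1, 2, 3, 4}


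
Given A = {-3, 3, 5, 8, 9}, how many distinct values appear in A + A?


A + A = {a + a' : a, a' ∈ A}; |A| = 5.
General bounds: 2|A| - 1 ≤ |A + A| ≤ |A|(|A|+1)/2, i.e. 9 ≤ |A + A| ≤ 15.
Lower bound 2|A|-1 is attained iff A is an arithmetic progression.
Enumerate sums a + a' for a ≤ a' (symmetric, so this suffices):
a = -3: -3+-3=-6, -3+3=0, -3+5=2, -3+8=5, -3+9=6
a = 3: 3+3=6, 3+5=8, 3+8=11, 3+9=12
a = 5: 5+5=10, 5+8=13, 5+9=14
a = 8: 8+8=16, 8+9=17
a = 9: 9+9=18
Distinct sums: {-6, 0, 2, 5, 6, 8, 10, 11, 12, 13, 14, 16, 17, 18}
|A + A| = 14

|A + A| = 14


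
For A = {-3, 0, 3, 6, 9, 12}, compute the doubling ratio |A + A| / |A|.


|A| = 6.
Compute A + A by enumerating all 36 pairs.
A + A = {-6, -3, 0, 3, 6, 9, 12, 15, 18, 21, 24}, so |A + A| = 11.
K = |A + A| / |A| = 11/6 (already in lowest terms) ≈ 1.8333.
Reference: AP of size 6 gives K = 11/6 ≈ 1.8333; a fully generic set of size 6 gives K ≈ 3.5000.

|A| = 6, |A + A| = 11, K = 11/6.


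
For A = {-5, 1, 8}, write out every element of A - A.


A - A = {a - a' : a, a' ∈ A}.
Compute a - a' for each ordered pair (a, a'):
a = -5: -5--5=0, -5-1=-6, -5-8=-13
a = 1: 1--5=6, 1-1=0, 1-8=-7
a = 8: 8--5=13, 8-1=7, 8-8=0
Collecting distinct values (and noting 0 appears from a-a):
A - A = {-13, -7, -6, 0, 6, 7, 13}
|A - A| = 7

A - A = {-13, -7, -6, 0, 6, 7, 13}


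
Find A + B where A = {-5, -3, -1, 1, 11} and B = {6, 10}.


A + B = {a + b : a ∈ A, b ∈ B}.
Enumerate all |A|·|B| = 5·2 = 10 pairs (a, b) and collect distinct sums.
a = -5: -5+6=1, -5+10=5
a = -3: -3+6=3, -3+10=7
a = -1: -1+6=5, -1+10=9
a = 1: 1+6=7, 1+10=11
a = 11: 11+6=17, 11+10=21
Collecting distinct sums: A + B = {1, 3, 5, 7, 9, 11, 17, 21}
|A + B| = 8

A + B = {1, 3, 5, 7, 9, 11, 17, 21}
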